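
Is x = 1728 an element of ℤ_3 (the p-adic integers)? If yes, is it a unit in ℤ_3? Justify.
x ∈ ℤ_3 but not a unit; v_3(x) = 3 > 0

ℤ_3 = {x ∈ ℚ_3 : v_3(x) ≥ 0} and ℤ_3^× = {x ∈ ℤ_3 : v_3(x) = 0}. Here v_3(1728) = v_3(num) − v_3(den) = 3; compare against these criteria.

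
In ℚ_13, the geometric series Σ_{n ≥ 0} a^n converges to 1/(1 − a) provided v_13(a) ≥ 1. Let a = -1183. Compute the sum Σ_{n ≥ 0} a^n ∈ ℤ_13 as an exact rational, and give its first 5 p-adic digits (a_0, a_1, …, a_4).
Σ a^n = 1/(1 − a) = 1/1184;  first 5 digits = (1, 0, 6, 12, 9)

v_13(a) = 2 ≥ 1, so the series converges in ℤ_13 to 1/(1 − a) = 1/(1 − (-1183)) = 1/1184. Expand this rational in ℤ_13: compute digits iteratively via d_i = x_i mod 13, x_{i+1} = (x_i − d_i)/13. The first 5 digits are (1, 0, 6, 12, 9).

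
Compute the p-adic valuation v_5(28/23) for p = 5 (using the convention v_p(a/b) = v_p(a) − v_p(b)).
v_5(28/23) = 0

Factor powers of 5 from the numerator and denominator of the reduced fraction: 28 = 5^0 · 28 and 23 = 5^0 · 23. Apply v_p(a/b) = v_p(a) − v_p(b): v_5(28/23) = 0 − 0 = 0.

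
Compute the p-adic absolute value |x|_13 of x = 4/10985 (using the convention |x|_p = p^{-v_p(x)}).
|4/10985|_13 = 2197

Step 1 — compute v_13(x) by factoring powers of 13 out of the numerator and denominator: v_13(4/10985) = -3. Step 2 — apply |x|_p = p^{-v_p(x)} = 13^{3} = 2197.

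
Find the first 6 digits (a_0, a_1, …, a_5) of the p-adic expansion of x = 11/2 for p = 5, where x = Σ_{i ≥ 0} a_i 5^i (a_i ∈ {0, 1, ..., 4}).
(a_0, …, a_5) = (3, 3, 2, 2, 2, 2)

v_5(11/2) = 0 (numerator and denominator both coprime to 5), so x ∈ ℤ_5^×. Compute digits iteratively via a_i = x_i mod 5, x_{i+1} = (x_i − a_i)/5, with x_0 = x:
  x_0 = 11/2;  a_0 = 3;  x_1 = (x_0 − 3)/5 = 1/2
  x_1 = 1/2;  a_1 = 3;  x_2 = (x_1 − 3)/5 = -1/2
  x_2 = -1/2;  a_2 = 2;  x_3 = (x_2 − 2)/5 = -1/2
  x_3 = -1/2;  a_3 = 2;  x_4 = (x_3 − 2)/5 = -1/2
  x_4 = -1/2;  a_4 = 2;  x_5 = (x_4 − 2)/5 = -1/2
  x_5 = -1/2;  a_5 = 2;  x_6 = (x_5 − 2)/5 = -1/2
Digits: (3, 3, 2, 2, 2, 2).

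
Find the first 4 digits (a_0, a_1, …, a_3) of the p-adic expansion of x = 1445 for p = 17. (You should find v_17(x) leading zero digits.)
(a_0, …, a_3) = (0, 0, 5, 0)

v_17(1445) = 2, so a_0 = ... = a_1 = 0. Factor out: x = 17^2 · u with u = 5 a unit in ℤ_17. Expand u iteratively via a_{v+i} = u_i mod 17, u_{i+1} = (u_i − a_{v+i})/17:
  u_0 = 5;  a_2 = 5;  u_1 = (u_0 − 5)/17 = 0
  u_1 = 0;  a_3 = 0;  u_2 = (u_1 − 0)/17 = 0
Digits: (0, 0, 5, 0).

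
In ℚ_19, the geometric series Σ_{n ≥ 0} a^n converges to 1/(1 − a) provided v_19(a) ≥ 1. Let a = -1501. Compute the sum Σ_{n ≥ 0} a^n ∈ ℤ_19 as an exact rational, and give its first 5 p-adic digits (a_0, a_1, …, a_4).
Σ a^n = 1/(1 − a) = 1/1502;  first 5 digits = (1, 16, 4, 16, 7)

v_19(a) = 1 ≥ 1, so the series converges in ℤ_19 to 1/(1 − a) = 1/(1 − (-1501)) = 1/1502. Expand this rational in ℤ_19: compute digits iteratively via d_i = x_i mod 19, x_{i+1} = (x_i − d_i)/19. The first 5 digits are (1, 16, 4, 16, 7).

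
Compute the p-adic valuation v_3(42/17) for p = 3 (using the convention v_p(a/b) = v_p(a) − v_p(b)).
v_3(42/17) = 1

Factor powers of 3 from the numerator and denominator of the reduced fraction: 42 = 3^1 · 14 and 17 = 3^0 · 17. Apply v_p(a/b) = v_p(a) − v_p(b): v_3(42/17) = 1 − 0 = 1.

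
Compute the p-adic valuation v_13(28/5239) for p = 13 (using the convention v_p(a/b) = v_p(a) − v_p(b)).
v_13(28/5239) = -2

Factor powers of 13 from the numerator and denominator of the reduced fraction: 28 = 13^0 · 28 and 5239 = 13^2 · 31. Apply v_p(a/b) = v_p(a) − v_p(b): v_13(28/5239) = 0 − 2 = -2.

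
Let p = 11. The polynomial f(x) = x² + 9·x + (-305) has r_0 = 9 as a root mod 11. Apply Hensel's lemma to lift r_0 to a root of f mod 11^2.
r_1 = 86 (mod 121)

Hensel: r_{i+1} = r_i − f(r_i)·(f′(r_i))^{-1} mod 11^{i+2}, f′(x) = 2x + 9. Iterate:
  r_0 = 9 (mod 11)
  r_1 = 86 (mod 121)
Final: r = 86 satisfies f(r) ≡ 0 mod 11^2.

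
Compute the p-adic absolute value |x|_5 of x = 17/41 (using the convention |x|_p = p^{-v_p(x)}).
|17/41|_5 = 1

Step 1 — compute v_5(x) by factoring powers of 5 out of the numerator and denominator: v_5(17/41) = 0. Step 2 — apply |x|_p = p^{-v_p(x)} = 5^{0} = 1.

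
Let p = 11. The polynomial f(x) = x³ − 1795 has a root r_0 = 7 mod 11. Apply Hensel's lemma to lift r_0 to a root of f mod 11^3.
r_2 = 370 (mod 1331)

Hensel: r_{i+1} = r_i − f(r_i)/f′(r_i) mod 11^{i+2}, where f′(x) = 3x². Iterate:
  r_0 = 7 (mod 11)
  r_1 = 7 (mod 121)
  r_2 = 370 (mod 1331)
Final: r = 370 with f(r) ≡ 0 mod 11^3.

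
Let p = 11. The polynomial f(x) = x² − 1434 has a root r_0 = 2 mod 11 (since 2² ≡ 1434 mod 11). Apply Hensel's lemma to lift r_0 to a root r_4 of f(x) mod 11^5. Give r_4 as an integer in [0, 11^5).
r_4 = 138360 (mod 161051)

Hensel's recurrence: r_{i+1} = r_i − f(r_i)·(f′(r_i))^{-1} mod 11^{i+2}, with f′(x) = 2x. Iterate:
  r_0 = 2 (mod 11)
  r_1 = 57 (mod 121)
  r_2 = 1267 (mod 1331)
  r_3 = 6591 (mod 14641)
  r_4 = 138360 (mod 161051)
Final: r_4 = 138360, and one checks f(r_4) ≡ 0 mod 11^5.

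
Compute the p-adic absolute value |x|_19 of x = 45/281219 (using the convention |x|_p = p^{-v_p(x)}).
|45/281219|_19 = 6859

Step 1 — compute v_19(x) by factoring powers of 19 out of the numerator and denominator: v_19(45/281219) = -3. Step 2 — apply |x|_p = p^{-v_p(x)} = 19^{3} = 6859.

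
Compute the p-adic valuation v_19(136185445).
v_19(136185445) = 5

v_19(n) is the largest exponent k such that 19^k divides n. Factor out: 136185445 = 19^5 · 55. (Sign doesn't affect v_p.) So v_19(136185445) = 5.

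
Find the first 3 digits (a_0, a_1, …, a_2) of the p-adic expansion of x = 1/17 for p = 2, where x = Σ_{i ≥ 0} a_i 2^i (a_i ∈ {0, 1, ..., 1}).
(a_0, …, a_2) = (1, 0, 0)

v_2(1/17) = 0 (numerator and denominator both coprime to 2), so x ∈ ℤ_2^×. Compute digits iteratively via a_i = x_i mod 2, x_{i+1} = (x_i − a_i)/2, with x_0 = x:
  x_0 = 1/17;  a_0 = 1;  x_1 = (x_0 − 1)/2 = -8/17
  x_1 = -8/17;  a_1 = 0;  x_2 = (x_1 − 0)/2 = -4/17
  x_2 = -4/17;  a_2 = 0;  x_3 = (x_2 − 0)/2 = -2/17
Digits: (1, 0, 0).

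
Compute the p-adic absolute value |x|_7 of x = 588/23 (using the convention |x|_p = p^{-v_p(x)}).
|588/23|_7 = 1/49

Step 1 — compute v_7(x) by factoring powers of 7 out of the numerator and denominator: v_7(588/23) = 2. Step 2 — apply |x|_p = p^{-v_p(x)} = 7^{-2} = 1/49.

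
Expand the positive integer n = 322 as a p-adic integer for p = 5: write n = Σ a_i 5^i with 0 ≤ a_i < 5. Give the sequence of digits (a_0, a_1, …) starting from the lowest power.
(a_0, a_1, …) = (2, 4, 2, 2)

Repeated division by 5 gives the digits low-to-high: 322 = 2 + 4·5^1 + 2·5^2 + 2·5^3. Digit sequence: (2, 4, 2, 2).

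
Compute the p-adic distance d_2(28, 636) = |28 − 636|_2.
d_2(28, 636) = 1/32

Step 1 — x − y = 28 − 636 = -608. Step 2 — v_2(-608) = 5 (factor: -608 = −(2^5 · 19); the sign does not affect v_p). Step 3 — |x − y|_2 = 2^{-5} = 1/32.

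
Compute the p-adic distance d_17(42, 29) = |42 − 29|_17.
d_17(42, 29) = 1

Step 1 — x − y = 42 − 29 = 13. Step 2 — v_17(13) = 0 (factor: 13 = (17^0 · 13); the sign does not affect v_p). Step 3 — |x − y|_17 = 17^{0} = 1.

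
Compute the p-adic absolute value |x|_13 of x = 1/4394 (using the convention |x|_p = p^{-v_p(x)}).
|1/4394|_13 = 2197

Step 1 — compute v_13(x) by factoring powers of 13 out of the numerator and denominator: v_13(1/4394) = -3. Step 2 — apply |x|_p = p^{-v_p(x)} = 13^{3} = 2197.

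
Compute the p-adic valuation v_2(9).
v_2(9) = 0

v_2(n) is the largest exponent k such that 2^k divides n. Factor out: 9 = 2^0 · 9. (Sign doesn't affect v_p.) So v_2(9) = 0.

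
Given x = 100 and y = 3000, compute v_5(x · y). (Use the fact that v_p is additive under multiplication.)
v_5(300000) = 5

v_p(x) = 2 (factor: 100 = 5^2 · 4); v_p(y) = 3 (factor: 3000 = 5^3 · 24). Additivity: v_p(xy) = v_p(x) + v_p(y) = 2 + 3 = 5. (Direct check: xy = 300000 = 5^5 · (96).)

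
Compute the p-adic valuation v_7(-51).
v_7(-51) = 0

v_7(n) is the largest exponent k such that 7^k divides n. Factor out: -51 = -7^0 · 51. (Sign doesn't affect v_p.) So v_7(-51) = 0.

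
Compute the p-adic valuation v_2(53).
v_2(53) = 0

v_2(n) is the largest exponent k such that 2^k divides n. Factor out: 53 = 2^0 · 53. (Sign doesn't affect v_p.) So v_2(53) = 0.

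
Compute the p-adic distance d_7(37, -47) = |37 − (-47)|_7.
d_7(37, -47) = 1/7

Step 1 — x − y = 37 − (-47) = 84. Step 2 — v_7(84) = 1 (factor: 84 = (7^1 · 12); the sign does not affect v_p). Step 3 — |x − y|_7 = 7^{-1} = 1/7.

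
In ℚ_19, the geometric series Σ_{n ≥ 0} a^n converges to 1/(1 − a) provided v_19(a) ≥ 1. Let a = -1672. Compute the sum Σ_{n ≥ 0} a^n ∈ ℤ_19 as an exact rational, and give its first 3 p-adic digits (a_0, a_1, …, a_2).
Σ a^n = 1/(1 − a) = 1/1673;  first 3 digits = (1, 7, 6)

v_19(a) = 1 ≥ 1, so the series converges in ℤ_19 to 1/(1 − a) = 1/(1 − (-1672)) = 1/1673. Expand this rational in ℤ_19: compute digits iteratively via d_i = x_i mod 19, x_{i+1} = (x_i − d_i)/19. The first 3 digits are (1, 7, 6).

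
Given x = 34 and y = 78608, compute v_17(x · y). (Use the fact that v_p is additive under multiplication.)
v_17(2672672) = 4

v_p(x) = 1 (factor: 34 = 17^1 · 2); v_p(y) = 3 (factor: 78608 = 17^3 · 16). Additivity: v_p(xy) = v_p(x) + v_p(y) = 1 + 3 = 4. (Direct check: xy = 2672672 = 17^4 · (32).)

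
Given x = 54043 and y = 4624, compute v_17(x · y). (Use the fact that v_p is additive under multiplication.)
v_17(249894832) = 5

v_p(x) = 3 (factor: 54043 = 17^3 · 11); v_p(y) = 2 (factor: 4624 = 17^2 · 16). Additivity: v_p(xy) = v_p(x) + v_p(y) = 3 + 2 = 5. (Direct check: xy = 249894832 = 17^5 · (176).)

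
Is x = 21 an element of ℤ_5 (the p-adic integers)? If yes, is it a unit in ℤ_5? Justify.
x ∈ ℤ_5^× (unit); v_5(x) = 0

ℤ_5 = {x ∈ ℚ_5 : v_5(x) ≥ 0} and ℤ_5^× = {x ∈ ℤ_5 : v_5(x) = 0}. Here v_5(21) = v_5(num) − v_5(den) = 0; compare against these criteria.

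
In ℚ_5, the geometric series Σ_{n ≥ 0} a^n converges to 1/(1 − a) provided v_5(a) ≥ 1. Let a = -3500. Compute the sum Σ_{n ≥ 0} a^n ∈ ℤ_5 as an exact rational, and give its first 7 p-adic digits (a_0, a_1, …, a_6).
Σ a^n = 1/(1 − a) = 1/3501;  first 7 digits = (1, 0, 0, 2, 4, 3, 3)

v_5(a) = 3 ≥ 1, so the series converges in ℤ_5 to 1/(1 − a) = 1/(1 − (-3500)) = 1/3501. Expand this rational in ℤ_5: compute digits iteratively via d_i = x_i mod 5, x_{i+1} = (x_i − d_i)/5. The first 7 digits are (1, 0, 0, 2, 4, 3, 3).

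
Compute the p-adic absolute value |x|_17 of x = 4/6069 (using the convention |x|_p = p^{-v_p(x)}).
|4/6069|_17 = 289

Step 1 — compute v_17(x) by factoring powers of 17 out of the numerator and denominator: v_17(4/6069) = -2. Step 2 — apply |x|_p = p^{-v_p(x)} = 17^{2} = 289.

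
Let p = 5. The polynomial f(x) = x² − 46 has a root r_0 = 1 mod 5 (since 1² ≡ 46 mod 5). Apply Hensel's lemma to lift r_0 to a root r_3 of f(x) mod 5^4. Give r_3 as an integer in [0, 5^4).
r_3 = 36 (mod 625)

Hensel's recurrence: r_{i+1} = r_i − f(r_i)·(f′(r_i))^{-1} mod 5^{i+2}, with f′(x) = 2x. Iterate:
  r_0 = 1 (mod 5)
  r_1 = 11 (mod 25)
  r_2 = 36 (mod 125)
  r_3 = 36 (mod 625)
Final: r_3 = 36, and one checks f(r_3) ≡ 0 mod 5^4.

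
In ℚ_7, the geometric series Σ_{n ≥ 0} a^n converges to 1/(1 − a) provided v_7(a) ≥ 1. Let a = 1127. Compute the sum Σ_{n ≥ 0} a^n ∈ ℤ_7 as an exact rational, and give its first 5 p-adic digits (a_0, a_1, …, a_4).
Σ a^n = 1/(1 − a) = -1/1126;  first 5 digits = (1, 0, 2, 3, 4)

v_7(a) = 2 ≥ 1, so the series converges in ℤ_7 to 1/(1 − a) = 1/(1 − 1127) = -1/1126. Expand this rational in ℤ_7: compute digits iteratively via d_i = x_i mod 7, x_{i+1} = (x_i − d_i)/7. The first 5 digits are (1, 0, 2, 3, 4).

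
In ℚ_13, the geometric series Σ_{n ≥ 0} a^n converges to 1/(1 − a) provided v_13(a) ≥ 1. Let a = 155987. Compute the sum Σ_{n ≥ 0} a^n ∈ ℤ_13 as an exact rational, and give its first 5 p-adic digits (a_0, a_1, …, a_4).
Σ a^n = 1/(1 − a) = -1/155986;  first 5 digits = (1, 0, 0, 6, 5)

v_13(a) = 3 ≥ 1, so the series converges in ℤ_13 to 1/(1 − a) = 1/(1 − 155987) = -1/155986. Expand this rational in ℤ_13: compute digits iteratively via d_i = x_i mod 13, x_{i+1} = (x_i − d_i)/13. The first 5 digits are (1, 0, 0, 6, 5).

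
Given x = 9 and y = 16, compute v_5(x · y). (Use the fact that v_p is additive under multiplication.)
v_5(144) = 0

v_p(x) = 0 (factor: 9 = 5^0 · 9); v_p(y) = 0 (factor: 16 = 5^0 · 16). Additivity: v_p(xy) = v_p(x) + v_p(y) = 0 + 0 = 0. (Direct check: xy = 144 = 5^0 · (144).)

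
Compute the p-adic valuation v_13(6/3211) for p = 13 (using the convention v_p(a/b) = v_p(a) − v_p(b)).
v_13(6/3211) = -2

Factor powers of 13 from the numerator and denominator of the reduced fraction: 6 = 13^0 · 6 and 3211 = 13^2 · 19. Apply v_p(a/b) = v_p(a) − v_p(b): v_13(6/3211) = 0 − 2 = -2.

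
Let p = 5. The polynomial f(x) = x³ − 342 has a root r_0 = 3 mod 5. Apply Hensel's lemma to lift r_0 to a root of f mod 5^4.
r_3 = 548 (mod 625)

Hensel: r_{i+1} = r_i − f(r_i)/f′(r_i) mod 5^{i+2}, where f′(x) = 3x². Iterate:
  r_0 = 3 (mod 5)
  r_1 = 23 (mod 25)
  r_2 = 48 (mod 125)
  r_3 = 548 (mod 625)
Final: r = 548 with f(r) ≡ 0 mod 5^4.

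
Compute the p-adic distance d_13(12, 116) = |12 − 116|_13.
d_13(12, 116) = 1/13

Step 1 — x − y = 12 − 116 = -104. Step 2 — v_13(-104) = 1 (factor: -104 = −(13^1 · 8); the sign does not affect v_p). Step 3 — |x − y|_13 = 13^{-1} = 1/13.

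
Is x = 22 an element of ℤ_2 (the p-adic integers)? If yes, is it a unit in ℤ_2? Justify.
x ∈ ℤ_2 but not a unit; v_2(x) = 1 > 0

ℤ_2 = {x ∈ ℚ_2 : v_2(x) ≥ 0} and ℤ_2^× = {x ∈ ℤ_2 : v_2(x) = 0}. Here v_2(22) = v_2(num) − v_2(den) = 1; compare against these criteria.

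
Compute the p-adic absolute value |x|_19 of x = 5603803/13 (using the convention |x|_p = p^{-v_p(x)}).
|5603803/13|_19 = 1/130321

Step 1 — compute v_19(x) by factoring powers of 19 out of the numerator and denominator: v_19(5603803/13) = 4. Step 2 — apply |x|_p = p^{-v_p(x)} = 19^{-4} = 1/130321.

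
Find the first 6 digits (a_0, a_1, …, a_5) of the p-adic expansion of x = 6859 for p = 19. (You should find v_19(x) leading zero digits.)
(a_0, …, a_5) = (0, 0, 0, 1, 0, 0)

v_19(6859) = 3, so a_0 = ... = a_2 = 0. Factor out: x = 19^3 · u with u = 1 a unit in ℤ_19. Expand u iteratively via a_{v+i} = u_i mod 19, u_{i+1} = (u_i − a_{v+i})/19:
  u_0 = 1;  a_3 = 1;  u_1 = (u_0 − 1)/19 = 0
  u_1 = 0;  a_4 = 0;  u_2 = (u_1 − 0)/19 = 0
  u_2 = 0;  a_5 = 0;  u_3 = (u_2 − 0)/19 = 0
Digits: (0, 0, 0, 1, 0, 0).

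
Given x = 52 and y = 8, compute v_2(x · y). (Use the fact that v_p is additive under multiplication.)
v_2(416) = 5

v_p(x) = 2 (factor: 52 = 2^2 · 13); v_p(y) = 3 (factor: 8 = 2^3 · 1). Additivity: v_p(xy) = v_p(x) + v_p(y) = 2 + 3 = 5. (Direct check: xy = 416 = 2^5 · (13).)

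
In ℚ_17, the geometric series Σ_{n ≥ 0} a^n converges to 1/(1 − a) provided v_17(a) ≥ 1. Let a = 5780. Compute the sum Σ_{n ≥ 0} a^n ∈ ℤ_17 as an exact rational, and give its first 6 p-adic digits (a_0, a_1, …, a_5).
Σ a^n = 1/(1 − a) = -1/5779;  first 6 digits = (1, 0, 3, 1, 9, 6)

v_17(a) = 2 ≥ 1, so the series converges in ℤ_17 to 1/(1 − a) = 1/(1 − 5780) = -1/5779. Expand this rational in ℤ_17: compute digits iteratively via d_i = x_i mod 17, x_{i+1} = (x_i − d_i)/17. The first 6 digits are (1, 0, 3, 1, 9, 6).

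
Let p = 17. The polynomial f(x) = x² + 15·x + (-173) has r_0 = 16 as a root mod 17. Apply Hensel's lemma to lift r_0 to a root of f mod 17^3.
r_2 = 4215 (mod 4913)

Hensel: r_{i+1} = r_i − f(r_i)·(f′(r_i))^{-1} mod 17^{i+2}, f′(x) = 2x + 15. Iterate:
  r_0 = 16 (mod 17)
  r_1 = 169 (mod 289)
  r_2 = 4215 (mod 4913)
Final: r = 4215 satisfies f(r) ≡ 0 mod 17^3.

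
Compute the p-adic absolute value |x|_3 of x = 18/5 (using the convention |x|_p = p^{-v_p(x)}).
|18/5|_3 = 1/9

Step 1 — compute v_3(x) by factoring powers of 3 out of the numerator and denominator: v_3(18/5) = 2. Step 2 — apply |x|_p = p^{-v_p(x)} = 3^{-2} = 1/9.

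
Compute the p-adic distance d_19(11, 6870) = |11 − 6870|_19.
d_19(11, 6870) = 1/6859

Step 1 — x − y = 11 − 6870 = -6859. Step 2 — v_19(-6859) = 3 (factor: -6859 = −(19^3 · 1); the sign does not affect v_p). Step 3 — |x − y|_19 = 19^{-3} = 1/6859.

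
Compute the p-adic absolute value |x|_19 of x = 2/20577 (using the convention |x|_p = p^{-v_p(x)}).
|2/20577|_19 = 6859

Step 1 — compute v_19(x) by factoring powers of 19 out of the numerator and denominator: v_19(2/20577) = -3. Step 2 — apply |x|_p = p^{-v_p(x)} = 19^{3} = 6859.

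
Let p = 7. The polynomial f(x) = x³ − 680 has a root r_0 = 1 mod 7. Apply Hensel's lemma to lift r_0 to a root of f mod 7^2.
r_1 = 15 (mod 49)

Hensel: r_{i+1} = r_i − f(r_i)/f′(r_i) mod 7^{i+2}, where f′(x) = 3x². Iterate:
  r_0 = 1 (mod 7)
  r_1 = 15 (mod 49)
Final: r = 15 with f(r) ≡ 0 mod 7^2.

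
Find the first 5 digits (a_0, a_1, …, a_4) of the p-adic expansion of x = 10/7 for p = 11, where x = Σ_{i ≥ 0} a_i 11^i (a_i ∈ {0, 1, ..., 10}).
(a_0, …, a_4) = (3, 3, 6, 1, 3)

v_11(10/7) = 0 (numerator and denominator both coprime to 11), so x ∈ ℤ_11^×. Compute digits iteratively via a_i = x_i mod 11, x_{i+1} = (x_i − a_i)/11, with x_0 = x:
  x_0 = 10/7;  a_0 = 3;  x_1 = (x_0 − 3)/11 = -1/7
  x_1 = -1/7;  a_1 = 3;  x_2 = (x_1 − 3)/11 = -2/7
  x_2 = -2/7;  a_2 = 6;  x_3 = (x_2 − 6)/11 = -4/7
  x_3 = -4/7;  a_3 = 1;  x_4 = (x_3 − 1)/11 = -1/7
  x_4 = -1/7;  a_4 = 3;  x_5 = (x_4 − 3)/11 = -2/7
Digits: (3, 3, 6, 1, 3).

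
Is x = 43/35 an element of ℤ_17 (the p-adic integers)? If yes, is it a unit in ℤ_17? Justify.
x ∈ ℤ_17^× (unit); v_17(x) = 0

ℤ_17 = {x ∈ ℚ_17 : v_17(x) ≥ 0} and ℤ_17^× = {x ∈ ℤ_17 : v_17(x) = 0}. Here v_17(43/35) = v_17(num) − v_17(den) = 0; compare against these criteria.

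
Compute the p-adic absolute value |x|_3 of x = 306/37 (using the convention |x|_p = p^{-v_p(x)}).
|306/37|_3 = 1/9

Step 1 — compute v_3(x) by factoring powers of 3 out of the numerator and denominator: v_3(306/37) = 2. Step 2 — apply |x|_p = p^{-v_p(x)} = 3^{-2} = 1/9.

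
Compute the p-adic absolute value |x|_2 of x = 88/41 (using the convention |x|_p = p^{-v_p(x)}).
|88/41|_2 = 1/8

Step 1 — compute v_2(x) by factoring powers of 2 out of the numerator and denominator: v_2(88/41) = 3. Step 2 — apply |x|_p = p^{-v_p(x)} = 2^{-3} = 1/8.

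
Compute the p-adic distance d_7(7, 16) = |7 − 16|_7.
d_7(7, 16) = 1

Step 1 — x − y = 7 − 16 = -9. Step 2 — v_7(-9) = 0 (factor: -9 = −(7^0 · 9); the sign does not affect v_p). Step 3 — |x − y|_7 = 7^{0} = 1.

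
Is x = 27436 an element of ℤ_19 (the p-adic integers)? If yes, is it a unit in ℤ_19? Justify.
x ∈ ℤ_19 but not a unit; v_19(x) = 3 > 0

ℤ_19 = {x ∈ ℚ_19 : v_19(x) ≥ 0} and ℤ_19^× = {x ∈ ℤ_19 : v_19(x) = 0}. Here v_19(27436) = v_19(num) − v_19(den) = 3; compare against these criteria.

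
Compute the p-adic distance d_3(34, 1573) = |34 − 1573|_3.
d_3(34, 1573) = 1/81

Step 1 — x − y = 34 − 1573 = -1539. Step 2 — v_3(-1539) = 4 (factor: -1539 = −(3^4 · 19); the sign does not affect v_p). Step 3 — |x − y|_3 = 3^{-4} = 1/81.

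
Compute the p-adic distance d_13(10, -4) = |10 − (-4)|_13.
d_13(10, -4) = 1

Step 1 — x − y = 10 − (-4) = 14. Step 2 — v_13(14) = 0 (factor: 14 = (13^0 · 14); the sign does not affect v_p). Step 3 — |x − y|_13 = 13^{0} = 1.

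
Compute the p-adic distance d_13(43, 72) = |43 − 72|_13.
d_13(43, 72) = 1

Step 1 — x − y = 43 − 72 = -29. Step 2 — v_13(-29) = 0 (factor: -29 = −(13^0 · 29); the sign does not affect v_p). Step 3 — |x − y|_13 = 13^{0} = 1.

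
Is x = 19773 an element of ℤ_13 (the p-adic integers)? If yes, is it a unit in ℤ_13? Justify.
x ∈ ℤ_13 but not a unit; v_13(x) = 3 > 0

ℤ_13 = {x ∈ ℚ_13 : v_13(x) ≥ 0} and ℤ_13^× = {x ∈ ℤ_13 : v_13(x) = 0}. Here v_13(19773) = v_13(num) − v_13(den) = 3; compare against these criteria.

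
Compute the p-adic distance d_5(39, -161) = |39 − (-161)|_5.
d_5(39, -161) = 1/25

Step 1 — x − y = 39 − (-161) = 200. Step 2 — v_5(200) = 2 (factor: 200 = (5^2 · 8); the sign does not affect v_p). Step 3 — |x − y|_5 = 5^{-2} = 1/25.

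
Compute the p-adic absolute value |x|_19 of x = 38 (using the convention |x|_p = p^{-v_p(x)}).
|38|_19 = 1/19

Step 1 — compute v_19(x) by factoring powers of 19 out of the numerator and denominator: v_19(38) = 1. Step 2 — apply |x|_p = p^{-v_p(x)} = 19^{-1} = 1/19.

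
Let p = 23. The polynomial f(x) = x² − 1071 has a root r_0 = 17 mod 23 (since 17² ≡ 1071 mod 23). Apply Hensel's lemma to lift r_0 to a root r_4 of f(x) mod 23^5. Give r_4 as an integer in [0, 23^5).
r_4 = 4089210 (mod 6436343)

Hensel's recurrence: r_{i+1} = r_i − f(r_i)·(f′(r_i))^{-1} mod 23^{i+2}, with f′(x) = 2x. Iterate:
  r_0 = 17 (mod 23)
  r_1 = 40 (mod 529)
  r_2 = 1098 (mod 12167)
  r_3 = 171436 (mod 279841)
  r_4 = 4089210 (mod 6436343)
Final: r_4 = 4089210, and one checks f(r_4) ≡ 0 mod 23^5.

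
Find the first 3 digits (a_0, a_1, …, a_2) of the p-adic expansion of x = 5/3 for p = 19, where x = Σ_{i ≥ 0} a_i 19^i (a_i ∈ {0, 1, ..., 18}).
(a_0, …, a_2) = (8, 6, 6)

v_19(5/3) = 0 (numerator and denominator both coprime to 19), so x ∈ ℤ_19^×. Compute digits iteratively via a_i = x_i mod 19, x_{i+1} = (x_i − a_i)/19, with x_0 = x:
  x_0 = 5/3;  a_0 = 8;  x_1 = (x_0 − 8)/19 = -1/3
  x_1 = -1/3;  a_1 = 6;  x_2 = (x_1 − 6)/19 = -1/3
  x_2 = -1/3;  a_2 = 6;  x_3 = (x_2 − 6)/19 = -1/3
Digits: (8, 6, 6).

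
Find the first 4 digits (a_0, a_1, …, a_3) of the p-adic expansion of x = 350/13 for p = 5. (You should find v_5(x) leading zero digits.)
(a_0, …, a_3) = (0, 0, 3, 0)

v_5(350/13) = 2, so a_0 = ... = a_1 = 0. Factor out: x = 5^2 · u with u = 14/13 a unit in ℤ_5. Expand u iteratively via a_{v+i} = u_i mod 5, u_{i+1} = (u_i − a_{v+i})/5:
  u_0 = 14/13;  a_2 = 3;  u_1 = (u_0 − 3)/5 = -5/13
  u_1 = -5/13;  a_3 = 0;  u_2 = (u_1 − 0)/5 = -1/13
Digits: (0, 0, 3, 0).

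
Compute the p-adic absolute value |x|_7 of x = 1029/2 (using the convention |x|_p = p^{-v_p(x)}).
|1029/2|_7 = 1/343

Step 1 — compute v_7(x) by factoring powers of 7 out of the numerator and denominator: v_7(1029/2) = 3. Step 2 — apply |x|_p = p^{-v_p(x)} = 7^{-3} = 1/343.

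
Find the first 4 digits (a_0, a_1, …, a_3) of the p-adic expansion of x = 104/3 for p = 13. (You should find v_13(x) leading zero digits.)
(a_0, …, a_3) = (0, 7, 4, 4)

v_13(104/3) = 1, so a_0 = ... = a_0 = 0. Factor out: x = 13^1 · u with u = 8/3 a unit in ℤ_13. Expand u iteratively via a_{v+i} = u_i mod 13, u_{i+1} = (u_i − a_{v+i})/13:
  u_0 = 8/3;  a_1 = 7;  u_1 = (u_0 − 7)/13 = -1/3
  u_1 = -1/3;  a_2 = 4;  u_2 = (u_1 − 4)/13 = -1/3
  u_2 = -1/3;  a_3 = 4;  u_3 = (u_2 − 4)/13 = -1/3
Digits: (0, 7, 4, 4).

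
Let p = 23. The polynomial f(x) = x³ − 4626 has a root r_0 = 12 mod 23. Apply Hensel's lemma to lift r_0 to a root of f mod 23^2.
r_1 = 173 (mod 529)

Hensel: r_{i+1} = r_i − f(r_i)/f′(r_i) mod 23^{i+2}, where f′(x) = 3x². Iterate:
  r_0 = 12 (mod 23)
  r_1 = 173 (mod 529)
Final: r = 173 with f(r) ≡ 0 mod 23^2.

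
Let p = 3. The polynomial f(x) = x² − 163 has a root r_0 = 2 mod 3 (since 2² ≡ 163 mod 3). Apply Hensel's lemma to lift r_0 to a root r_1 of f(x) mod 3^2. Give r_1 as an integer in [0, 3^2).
r_1 = 8 (mod 9)

Hensel's recurrence: r_{i+1} = r_i − f(r_i)·(f′(r_i))^{-1} mod 3^{i+2}, with f′(x) = 2x. Iterate:
  r_0 = 2 (mod 3)
  r_1 = 8 (mod 9)
Final: r_1 = 8, and one checks f(r_1) ≡ 0 mod 3^2.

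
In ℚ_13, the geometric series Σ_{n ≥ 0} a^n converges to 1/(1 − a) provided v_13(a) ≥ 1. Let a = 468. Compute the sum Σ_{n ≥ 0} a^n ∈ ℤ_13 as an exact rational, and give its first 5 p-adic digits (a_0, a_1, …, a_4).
Σ a^n = 1/(1 − a) = -1/467;  first 5 digits = (1, 10, 11, 7, 11)

v_13(a) = 1 ≥ 1, so the series converges in ℤ_13 to 1/(1 − a) = 1/(1 − 468) = -1/467. Expand this rational in ℤ_13: compute digits iteratively via d_i = x_i mod 13, x_{i+1} = (x_i − d_i)/13. The first 5 digits are (1, 10, 11, 7, 11).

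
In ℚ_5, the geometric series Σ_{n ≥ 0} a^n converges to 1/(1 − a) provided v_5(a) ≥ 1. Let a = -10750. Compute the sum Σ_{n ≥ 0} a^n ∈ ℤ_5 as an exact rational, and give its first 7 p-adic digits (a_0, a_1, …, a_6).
Σ a^n = 1/(1 − a) = 1/10751;  first 7 digits = (1, 0, 0, 4, 2, 1, 0)

v_5(a) = 3 ≥ 1, so the series converges in ℤ_5 to 1/(1 − a) = 1/(1 − (-10750)) = 1/10751. Expand this rational in ℤ_5: compute digits iteratively via d_i = x_i mod 5, x_{i+1} = (x_i − d_i)/5. The first 7 digits are (1, 0, 0, 4, 2, 1, 0).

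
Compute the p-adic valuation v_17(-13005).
v_17(-13005) = 2

v_17(n) is the largest exponent k such that 17^k divides n. Factor out: -13005 = -17^2 · 45. (Sign doesn't affect v_p.) So v_17(-13005) = 2.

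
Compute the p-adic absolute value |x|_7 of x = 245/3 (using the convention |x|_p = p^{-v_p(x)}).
|245/3|_7 = 1/49

Step 1 — compute v_7(x) by factoring powers of 7 out of the numerator and denominator: v_7(245/3) = 2. Step 2 — apply |x|_p = p^{-v_p(x)} = 7^{-2} = 1/49.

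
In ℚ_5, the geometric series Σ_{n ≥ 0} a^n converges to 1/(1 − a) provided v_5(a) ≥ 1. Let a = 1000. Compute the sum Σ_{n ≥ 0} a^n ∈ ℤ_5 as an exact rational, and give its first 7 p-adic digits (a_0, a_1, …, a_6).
Σ a^n = 1/(1 − a) = -1/999;  first 7 digits = (1, 0, 0, 3, 1, 0, 4)

v_5(a) = 3 ≥ 1, so the series converges in ℤ_5 to 1/(1 − a) = 1/(1 − 1000) = -1/999. Expand this rational in ℤ_5: compute digits iteratively via d_i = x_i mod 5, x_{i+1} = (x_i − d_i)/5. The first 7 digits are (1, 0, 0, 3, 1, 0, 4).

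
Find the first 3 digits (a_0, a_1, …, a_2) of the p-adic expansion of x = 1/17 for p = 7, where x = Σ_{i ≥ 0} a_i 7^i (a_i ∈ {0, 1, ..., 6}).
(a_0, …, a_2) = (5, 3, 4)

v_7(1/17) = 0 (numerator and denominator both coprime to 7), so x ∈ ℤ_7^×. Compute digits iteratively via a_i = x_i mod 7, x_{i+1} = (x_i − a_i)/7, with x_0 = x:
  x_0 = 1/17;  a_0 = 5;  x_1 = (x_0 − 5)/7 = -12/17
  x_1 = -12/17;  a_1 = 3;  x_2 = (x_1 − 3)/7 = -9/17
  x_2 = -9/17;  a_2 = 4;  x_3 = (x_2 − 4)/7 = -11/17
Digits: (5, 3, 4).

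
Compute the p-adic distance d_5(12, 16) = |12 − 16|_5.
d_5(12, 16) = 1

Step 1 — x − y = 12 − 16 = -4. Step 2 — v_5(-4) = 0 (factor: -4 = −(5^0 · 4); the sign does not affect v_p). Step 3 — |x − y|_5 = 5^{0} = 1.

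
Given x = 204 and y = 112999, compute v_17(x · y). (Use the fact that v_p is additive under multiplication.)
v_17(23051796) = 4

v_p(x) = 1 (factor: 204 = 17^1 · 12); v_p(y) = 3 (factor: 112999 = 17^3 · 23). Additivity: v_p(xy) = v_p(x) + v_p(y) = 1 + 3 = 4. (Direct check: xy = 23051796 = 17^4 · (276).)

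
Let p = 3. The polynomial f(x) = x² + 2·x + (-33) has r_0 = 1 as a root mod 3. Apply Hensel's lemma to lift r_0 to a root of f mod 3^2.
r_1 = 4 (mod 9)

Hensel: r_{i+1} = r_i − f(r_i)·(f′(r_i))^{-1} mod 3^{i+2}, f′(x) = 2x + 2. Iterate:
  r_0 = 1 (mod 3)
  r_1 = 4 (mod 9)
Final: r = 4 satisfies f(r) ≡ 0 mod 3^2.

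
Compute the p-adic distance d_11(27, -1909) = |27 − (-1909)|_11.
d_11(27, -1909) = 1/121

Step 1 — x − y = 27 − (-1909) = 1936. Step 2 — v_11(1936) = 2 (factor: 1936 = (11^2 · 16); the sign does not affect v_p). Step 3 — |x − y|_11 = 11^{-2} = 1/121.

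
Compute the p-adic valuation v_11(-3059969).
v_11(-3059969) = 5

v_11(n) is the largest exponent k such that 11^k divides n. Factor out: -3059969 = -11^5 · 19. (Sign doesn't affect v_p.) So v_11(-3059969) = 5.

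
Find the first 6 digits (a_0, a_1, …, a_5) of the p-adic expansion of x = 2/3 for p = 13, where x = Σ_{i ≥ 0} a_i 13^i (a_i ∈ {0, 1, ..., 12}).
(a_0, …, a_5) = (5, 4, 4, 4, 4, 4)

v_13(2/3) = 0 (numerator and denominator both coprime to 13), so x ∈ ℤ_13^×. Compute digits iteratively via a_i = x_i mod 13, x_{i+1} = (x_i − a_i)/13, with x_0 = x:
  x_0 = 2/3;  a_0 = 5;  x_1 = (x_0 − 5)/13 = -1/3
  x_1 = -1/3;  a_1 = 4;  x_2 = (x_1 − 4)/13 = -1/3
  x_2 = -1/3;  a_2 = 4;  x_3 = (x_2 − 4)/13 = -1/3
  x_3 = -1/3;  a_3 = 4;  x_4 = (x_3 − 4)/13 = -1/3
  x_4 = -1/3;  a_4 = 4;  x_5 = (x_4 − 4)/13 = -1/3
  x_5 = -1/3;  a_5 = 4;  x_6 = (x_5 − 4)/13 = -1/3
Digits: (5, 4, 4, 4, 4, 4).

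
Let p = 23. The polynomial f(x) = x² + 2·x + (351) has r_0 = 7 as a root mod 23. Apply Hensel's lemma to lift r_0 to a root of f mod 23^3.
r_2 = 973 (mod 12167)

Hensel: r_{i+1} = r_i − f(r_i)·(f′(r_i))^{-1} mod 23^{i+2}, f′(x) = 2x + 2. Iterate:
  r_0 = 7 (mod 23)
  r_1 = 444 (mod 529)
  r_2 = 973 (mod 12167)
Final: r = 973 satisfies f(r) ≡ 0 mod 23^3.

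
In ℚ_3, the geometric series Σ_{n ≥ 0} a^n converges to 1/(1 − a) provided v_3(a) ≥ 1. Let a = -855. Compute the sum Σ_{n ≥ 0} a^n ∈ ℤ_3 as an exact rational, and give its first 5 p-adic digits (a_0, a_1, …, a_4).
Σ a^n = 1/(1 − a) = 1/856;  first 5 digits = (1, 0, 1, 1, 2)

v_3(a) = 2 ≥ 1, so the series converges in ℤ_3 to 1/(1 − a) = 1/(1 − (-855)) = 1/856. Expand this rational in ℤ_3: compute digits iteratively via d_i = x_i mod 3, x_{i+1} = (x_i − d_i)/3. The first 5 digits are (1, 0, 1, 1, 2).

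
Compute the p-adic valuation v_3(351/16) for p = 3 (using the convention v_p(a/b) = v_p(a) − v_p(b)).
v_3(351/16) = 3

Factor powers of 3 from the numerator and denominator of the reduced fraction: 351 = 3^3 · 13 and 16 = 3^0 · 16. Apply v_p(a/b) = v_p(a) − v_p(b): v_3(351/16) = 3 − 0 = 3.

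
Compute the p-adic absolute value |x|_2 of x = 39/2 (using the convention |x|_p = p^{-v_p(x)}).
|39/2|_2 = 2

Step 1 — compute v_2(x) by factoring powers of 2 out of the numerator and denominator: v_2(39/2) = -1. Step 2 — apply |x|_p = p^{-v_p(x)} = 2^{1} = 2.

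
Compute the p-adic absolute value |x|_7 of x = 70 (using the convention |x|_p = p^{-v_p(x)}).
|70|_7 = 1/7

Step 1 — compute v_7(x) by factoring powers of 7 out of the numerator and denominator: v_7(70) = 1. Step 2 — apply |x|_p = p^{-v_p(x)} = 7^{-1} = 1/7.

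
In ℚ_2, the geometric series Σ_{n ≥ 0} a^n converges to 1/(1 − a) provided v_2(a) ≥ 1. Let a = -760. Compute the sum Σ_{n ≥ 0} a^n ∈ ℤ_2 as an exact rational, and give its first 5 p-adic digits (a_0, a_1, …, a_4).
Σ a^n = 1/(1 − a) = 1/761;  first 5 digits = (1, 0, 0, 1, 0)

v_2(a) = 3 ≥ 1, so the series converges in ℤ_2 to 1/(1 − a) = 1/(1 − (-760)) = 1/761. Expand this rational in ℤ_2: compute digits iteratively via d_i = x_i mod 2, x_{i+1} = (x_i − d_i)/2. The first 5 digits are (1, 0, 0, 1, 0).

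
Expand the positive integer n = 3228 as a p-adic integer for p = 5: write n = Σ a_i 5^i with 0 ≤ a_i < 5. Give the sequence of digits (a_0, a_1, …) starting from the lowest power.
(a_0, a_1, …) = (3, 0, 4, 0, 0, 1)

Repeated division by 5 gives the digits low-to-high: 3228 = 3 + 4·5^2 + 1·5^5. Digit sequence: (3, 0, 4, 0, 0, 1).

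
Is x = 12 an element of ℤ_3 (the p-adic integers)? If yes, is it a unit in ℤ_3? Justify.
x ∈ ℤ_3 but not a unit; v_3(x) = 1 > 0

ℤ_3 = {x ∈ ℚ_3 : v_3(x) ≥ 0} and ℤ_3^× = {x ∈ ℤ_3 : v_3(x) = 0}. Here v_3(12) = v_3(num) − v_3(den) = 1; compare against these criteria.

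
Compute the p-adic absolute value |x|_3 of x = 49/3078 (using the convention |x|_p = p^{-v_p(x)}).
|49/3078|_3 = 81

Step 1 — compute v_3(x) by factoring powers of 3 out of the numerator and denominator: v_3(49/3078) = -4. Step 2 — apply |x|_p = p^{-v_p(x)} = 3^{4} = 81.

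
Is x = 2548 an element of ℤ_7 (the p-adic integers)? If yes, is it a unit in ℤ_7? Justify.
x ∈ ℤ_7 but not a unit; v_7(x) = 2 > 0

ℤ_7 = {x ∈ ℚ_7 : v_7(x) ≥ 0} and ℤ_7^× = {x ∈ ℤ_7 : v_7(x) = 0}. Here v_7(2548) = v_7(num) − v_7(den) = 2; compare against these criteria.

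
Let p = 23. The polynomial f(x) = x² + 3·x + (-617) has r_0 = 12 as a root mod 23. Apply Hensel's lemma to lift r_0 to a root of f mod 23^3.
r_2 = 3163 (mod 12167)

Hensel: r_{i+1} = r_i − f(r_i)·(f′(r_i))^{-1} mod 23^{i+2}, f′(x) = 2x + 3. Iterate:
  r_0 = 12 (mod 23)
  r_1 = 518 (mod 529)
  r_2 = 3163 (mod 12167)
Final: r = 3163 satisfies f(r) ≡ 0 mod 23^3.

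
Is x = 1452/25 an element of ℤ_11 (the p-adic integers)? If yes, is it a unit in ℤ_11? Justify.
x ∈ ℤ_11 but not a unit; v_11(x) = 2 > 0

ℤ_11 = {x ∈ ℚ_11 : v_11(x) ≥ 0} and ℤ_11^× = {x ∈ ℤ_11 : v_11(x) = 0}. Here v_11(1452/25) = v_11(num) − v_11(den) = 2; compare against these criteria.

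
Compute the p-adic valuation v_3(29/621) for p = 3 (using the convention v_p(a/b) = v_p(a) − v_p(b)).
v_3(29/621) = -3

Factor powers of 3 from the numerator and denominator of the reduced fraction: 29 = 3^0 · 29 and 621 = 3^3 · 23. Apply v_p(a/b) = v_p(a) − v_p(b): v_3(29/621) = 0 − 3 = -3.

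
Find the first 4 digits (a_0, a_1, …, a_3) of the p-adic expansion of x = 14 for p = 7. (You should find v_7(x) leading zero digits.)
(a_0, …, a_3) = (0, 2, 0, 0)

v_7(14) = 1, so a_0 = ... = a_0 = 0. Factor out: x = 7^1 · u with u = 2 a unit in ℤ_7. Expand u iteratively via a_{v+i} = u_i mod 7, u_{i+1} = (u_i − a_{v+i})/7:
  u_0 = 2;  a_1 = 2;  u_1 = (u_0 − 2)/7 = 0
  u_1 = 0;  a_2 = 0;  u_2 = (u_1 − 0)/7 = 0
  u_2 = 0;  a_3 = 0;  u_3 = (u_2 − 0)/7 = 0
Digits: (0, 2, 0, 0).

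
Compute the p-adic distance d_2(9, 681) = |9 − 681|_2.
d_2(9, 681) = 1/32

Step 1 — x − y = 9 − 681 = -672. Step 2 — v_2(-672) = 5 (factor: -672 = −(2^5 · 21); the sign does not affect v_p). Step 3 — |x − y|_2 = 2^{-5} = 1/32.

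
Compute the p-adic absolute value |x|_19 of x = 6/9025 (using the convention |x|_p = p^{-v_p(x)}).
|6/9025|_19 = 361

Step 1 — compute v_19(x) by factoring powers of 19 out of the numerator and denominator: v_19(6/9025) = -2. Step 2 — apply |x|_p = p^{-v_p(x)} = 19^{2} = 361.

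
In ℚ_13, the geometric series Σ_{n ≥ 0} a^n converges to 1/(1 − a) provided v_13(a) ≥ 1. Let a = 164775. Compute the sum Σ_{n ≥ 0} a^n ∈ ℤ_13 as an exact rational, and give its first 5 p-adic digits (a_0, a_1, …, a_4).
Σ a^n = 1/(1 − a) = -1/164774;  first 5 digits = (1, 0, 0, 10, 5)

v_13(a) = 3 ≥ 1, so the series converges in ℤ_13 to 1/(1 − a) = 1/(1 − 164775) = -1/164774. Expand this rational in ℤ_13: compute digits iteratively via d_i = x_i mod 13, x_{i+1} = (x_i − d_i)/13. The first 5 digits are (1, 0, 0, 10, 5).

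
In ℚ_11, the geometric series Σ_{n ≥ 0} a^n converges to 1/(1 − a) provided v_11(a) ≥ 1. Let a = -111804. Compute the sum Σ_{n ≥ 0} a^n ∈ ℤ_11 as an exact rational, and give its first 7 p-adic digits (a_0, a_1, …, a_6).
Σ a^n = 1/(1 − a) = 1/111805;  first 7 digits = (1, 0, 0, 4, 3, 10, 4)

v_11(a) = 3 ≥ 1, so the series converges in ℤ_11 to 1/(1 − a) = 1/(1 − (-111804)) = 1/111805. Expand this rational in ℤ_11: compute digits iteratively via d_i = x_i mod 11, x_{i+1} = (x_i − d_i)/11. The first 7 digits are (1, 0, 0, 4, 3, 10, 4).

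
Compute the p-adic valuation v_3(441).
v_3(441) = 2

v_3(n) is the largest exponent k such that 3^k divides n. Factor out: 441 = 3^2 · 49. (Sign doesn't affect v_p.) So v_3(441) = 2.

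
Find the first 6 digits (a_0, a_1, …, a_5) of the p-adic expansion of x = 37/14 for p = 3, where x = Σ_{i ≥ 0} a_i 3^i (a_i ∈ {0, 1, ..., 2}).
(a_0, …, a_5) = (2, 0, 2, 0, 0, 1)

v_3(37/14) = 0 (numerator and denominator both coprime to 3), so x ∈ ℤ_3^×. Compute digits iteratively via a_i = x_i mod 3, x_{i+1} = (x_i − a_i)/3, with x_0 = x:
  x_0 = 37/14;  a_0 = 2;  x_1 = (x_0 − 2)/3 = 3/14
  x_1 = 3/14;  a_1 = 0;  x_2 = (x_1 − 0)/3 = 1/14
  x_2 = 1/14;  a_2 = 2;  x_3 = (x_2 − 2)/3 = -9/14
  x_3 = -9/14;  a_3 = 0;  x_4 = (x_3 − 0)/3 = -3/14
  x_4 = -3/14;  a_4 = 0;  x_5 = (x_4 − 0)/3 = -1/14
  x_5 = -1/14;  a_5 = 1;  x_6 = (x_5 − 1)/3 = -5/14
Digits: (2, 0, 2, 0, 0, 1).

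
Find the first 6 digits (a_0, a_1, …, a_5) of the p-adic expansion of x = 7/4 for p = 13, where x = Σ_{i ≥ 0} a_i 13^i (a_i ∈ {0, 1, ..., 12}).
(a_0, …, a_5) = (5, 3, 3, 3, 3, 3)

v_13(7/4) = 0 (numerator and denominator both coprime to 13), so x ∈ ℤ_13^×. Compute digits iteratively via a_i = x_i mod 13, x_{i+1} = (x_i − a_i)/13, with x_0 = x:
  x_0 = 7/4;  a_0 = 5;  x_1 = (x_0 − 5)/13 = -1/4
  x_1 = -1/4;  a_1 = 3;  x_2 = (x_1 − 3)/13 = -1/4
  x_2 = -1/4;  a_2 = 3;  x_3 = (x_2 − 3)/13 = -1/4
  x_3 = -1/4;  a_3 = 3;  x_4 = (x_3 − 3)/13 = -1/4
  x_4 = -1/4;  a_4 = 3;  x_5 = (x_4 − 3)/13 = -1/4
  x_5 = -1/4;  a_5 = 3;  x_6 = (x_5 − 3)/13 = -1/4
Digits: (5, 3, 3, 3, 3, 3).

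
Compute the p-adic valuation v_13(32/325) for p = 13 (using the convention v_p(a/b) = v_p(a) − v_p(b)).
v_13(32/325) = -1

Factor powers of 13 from the numerator and denominator of the reduced fraction: 32 = 13^0 · 32 and 325 = 13^1 · 25. Apply v_p(a/b) = v_p(a) − v_p(b): v_13(32/325) = 0 − 1 = -1.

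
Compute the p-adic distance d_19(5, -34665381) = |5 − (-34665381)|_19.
d_19(5, -34665381) = 1/2476099

Step 1 — x − y = 5 − (-34665381) = 34665386. Step 2 — v_19(34665386) = 5 (factor: 34665386 = (19^5 · 14); the sign does not affect v_p). Step 3 — |x − y|_19 = 19^{-5} = 1/2476099.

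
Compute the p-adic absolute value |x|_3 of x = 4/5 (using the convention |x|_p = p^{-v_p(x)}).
|4/5|_3 = 1

Step 1 — compute v_3(x) by factoring powers of 3 out of the numerator and denominator: v_3(4/5) = 0. Step 2 — apply |x|_p = p^{-v_p(x)} = 3^{0} = 1.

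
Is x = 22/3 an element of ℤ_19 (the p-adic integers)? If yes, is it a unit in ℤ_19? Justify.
x ∈ ℤ_19^× (unit); v_19(x) = 0

ℤ_19 = {x ∈ ℚ_19 : v_19(x) ≥ 0} and ℤ_19^× = {x ∈ ℤ_19 : v_19(x) = 0}. Here v_19(22/3) = v_19(num) − v_19(den) = 0; compare against these criteria.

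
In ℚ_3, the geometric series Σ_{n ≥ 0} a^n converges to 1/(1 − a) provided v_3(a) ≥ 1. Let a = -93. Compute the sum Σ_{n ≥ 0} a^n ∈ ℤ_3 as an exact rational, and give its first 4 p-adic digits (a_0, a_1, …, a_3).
Σ a^n = 1/(1 − a) = 1/94;  first 4 digits = (1, 2, 2, 0)

v_3(a) = 1 ≥ 1, so the series converges in ℤ_3 to 1/(1 − a) = 1/(1 − (-93)) = 1/94. Expand this rational in ℤ_3: compute digits iteratively via d_i = x_i mod 3, x_{i+1} = (x_i − d_i)/3. The first 4 digits are (1, 2, 2, 0).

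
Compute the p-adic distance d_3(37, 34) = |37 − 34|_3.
d_3(37, 34) = 1/3

Step 1 — x − y = 37 − 34 = 3. Step 2 — v_3(3) = 1 (factor: 3 = (3^1 · 1); the sign does not affect v_p). Step 3 — |x − y|_3 = 3^{-1} = 1/3.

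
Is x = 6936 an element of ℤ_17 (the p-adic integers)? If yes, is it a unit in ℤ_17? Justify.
x ∈ ℤ_17 but not a unit; v_17(x) = 2 > 0

ℤ_17 = {x ∈ ℚ_17 : v_17(x) ≥ 0} and ℤ_17^× = {x ∈ ℤ_17 : v_17(x) = 0}. Here v_17(6936) = v_17(num) − v_17(den) = 2; compare against these criteria.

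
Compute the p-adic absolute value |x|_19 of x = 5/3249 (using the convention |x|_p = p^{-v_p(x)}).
|5/3249|_19 = 361

Step 1 — compute v_19(x) by factoring powers of 19 out of the numerator and denominator: v_19(5/3249) = -2. Step 2 — apply |x|_p = p^{-v_p(x)} = 19^{2} = 361.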